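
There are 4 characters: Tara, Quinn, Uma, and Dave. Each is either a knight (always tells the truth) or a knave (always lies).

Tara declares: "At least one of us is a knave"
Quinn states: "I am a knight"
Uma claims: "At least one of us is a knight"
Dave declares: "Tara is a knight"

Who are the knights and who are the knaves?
Tara is a knight.
Quinn is a knave.
Uma is a knight.
Dave is a knight.

Verification:
- Tara (knight) says "At least one of us is a knave" - this is TRUE because Quinn is a knave.
- Quinn (knave) says "I am a knight" - this is FALSE (a lie) because Quinn is a knave.
- Uma (knight) says "At least one of us is a knight" - this is TRUE because Tara, Uma, and Dave are knights.
- Dave (knight) says "Tara is a knight" - this is TRUE because Tara is a knight.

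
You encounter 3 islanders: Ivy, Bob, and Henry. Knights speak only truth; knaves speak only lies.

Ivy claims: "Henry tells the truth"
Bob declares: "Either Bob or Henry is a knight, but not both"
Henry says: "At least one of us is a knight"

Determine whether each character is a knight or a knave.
Ivy is a knave.
Bob is a knave.
Henry is a knave.

Verification:
- Ivy (knave) says "Henry tells the truth" - this is FALSE (a lie) because Henry is a knave.
- Bob (knave) says "Either Bob or Henry is a knight, but not both" - this is FALSE (a lie) because Bob is a knave and Henry is a knave.
- Henry (knave) says "At least one of us is a knight" - this is FALSE (a lie) because no one is a knight.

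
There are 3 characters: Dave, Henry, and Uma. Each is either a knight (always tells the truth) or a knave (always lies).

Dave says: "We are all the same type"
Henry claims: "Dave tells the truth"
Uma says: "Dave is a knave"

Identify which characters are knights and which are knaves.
Dave is a knave.
Henry is a knave.
Uma is a knight.

Verification:
- Dave (knave) says "We are all the same type" - this is FALSE (a lie) because Uma is a knight and Dave and Henry are knaves.
- Henry (knave) says "Dave tells the truth" - this is FALSE (a lie) because Dave is a knave.
- Uma (knight) says "Dave is a knave" - this is TRUE because Dave is a knave.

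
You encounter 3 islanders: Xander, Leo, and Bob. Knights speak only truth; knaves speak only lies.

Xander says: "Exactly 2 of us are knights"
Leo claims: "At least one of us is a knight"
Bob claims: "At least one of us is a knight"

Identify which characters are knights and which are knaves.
Xander is a knave.
Leo is a knave.
Bob is a knave.

Verification:
- Xander (knave) says "Exactly 2 of us are knights" - this is FALSE (a lie) because there are 0 knights.
- Leo (knave) says "At least one of us is a knight" - this is FALSE (a lie) because no one is a knight.
- Bob (knave) says "At least one of us is a knight" - this is FALSE (a lie) because no one is a knight.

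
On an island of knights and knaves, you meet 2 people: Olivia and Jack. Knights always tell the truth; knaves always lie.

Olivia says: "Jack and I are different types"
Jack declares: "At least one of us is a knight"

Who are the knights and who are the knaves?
Olivia is a knave.
Jack is a knave.

Verification:
- Olivia (knave) says "Jack and I are different types" - this is FALSE (a lie) because Olivia is a knave and Jack is a knave.
- Jack (knave) says "At least one of us is a knight" - this is FALSE (a lie) because no one is a knight.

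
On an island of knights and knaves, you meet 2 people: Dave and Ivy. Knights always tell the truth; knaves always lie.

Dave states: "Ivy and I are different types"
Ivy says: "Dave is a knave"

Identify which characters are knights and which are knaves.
Dave is a knight.
Ivy is a knave.

Verification:
- Dave (knight) says "Ivy and I are different types" - this is TRUE because Dave is a knight and Ivy is a knave.
- Ivy (knave) says "Dave is a knave" - this is FALSE (a lie) because Dave is a knight.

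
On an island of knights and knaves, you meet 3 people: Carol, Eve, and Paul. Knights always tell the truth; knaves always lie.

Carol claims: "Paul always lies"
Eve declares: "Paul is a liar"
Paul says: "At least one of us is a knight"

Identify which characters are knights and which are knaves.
Carol is a knave.
Eve is a knave.
Paul is a knight.

Verification:
- Carol (knave) says "Paul always lies" - this is FALSE (a lie) because Paul is a knight.
- Eve (knave) says "Paul is a liar" - this is FALSE (a lie) because Paul is a knight.
- Paul (knight) says "At least one of us is a knight" - this is TRUE because Paul is a knight.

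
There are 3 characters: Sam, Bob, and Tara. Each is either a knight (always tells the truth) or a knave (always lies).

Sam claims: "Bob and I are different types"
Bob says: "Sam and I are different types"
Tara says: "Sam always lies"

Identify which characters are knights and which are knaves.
Sam is a knave.
Bob is a knave.
Tara is a knight.

Verification:
- Sam (knave) says "Bob and I are different types" - this is FALSE (a lie) because Sam is a knave and Bob is a knave.
- Bob (knave) says "Sam and I are different types" - this is FALSE (a lie) because Bob is a knave and Sam is a knave.
- Tara (knight) says "Sam always lies" - this is TRUE because Sam is a knave.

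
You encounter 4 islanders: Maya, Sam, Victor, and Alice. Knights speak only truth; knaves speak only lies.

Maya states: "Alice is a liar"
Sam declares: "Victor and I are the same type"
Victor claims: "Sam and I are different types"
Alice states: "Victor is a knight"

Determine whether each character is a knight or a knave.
Maya is a knave.
Sam is a knave.
Victor is a knight.
Alice is a knight.

Verification:
- Maya (knave) says "Alice is a liar" - this is FALSE (a lie) because Alice is a knight.
- Sam (knave) says "Victor and I are the same type" - this is FALSE (a lie) because Sam is a knave and Victor is a knight.
- Victor (knight) says "Sam and I are different types" - this is TRUE because Victor is a knight and Sam is a knave.
- Alice (knight) says "Victor is a knight" - this is TRUE because Victor is a knight.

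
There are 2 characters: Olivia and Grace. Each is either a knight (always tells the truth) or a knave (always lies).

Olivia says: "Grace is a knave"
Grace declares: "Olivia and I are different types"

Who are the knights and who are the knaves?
Olivia is a knave.
Grace is a knight.

Verification:
- Olivia (knave) says "Grace is a knave" - this is FALSE (a lie) because Grace is a knight.
- Grace (knight) says "Olivia and I are different types" - this is TRUE because Grace is a knight and Olivia is a knave.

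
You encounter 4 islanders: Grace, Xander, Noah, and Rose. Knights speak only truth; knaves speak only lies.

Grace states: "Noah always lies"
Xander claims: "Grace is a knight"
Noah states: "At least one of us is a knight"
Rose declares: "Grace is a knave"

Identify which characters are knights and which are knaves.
Grace is a knave.
Xander is a knave.
Noah is a knight.
Rose is a knight.

Verification:
- Grace (knave) says "Noah always lies" - this is FALSE (a lie) because Noah is a knight.
- Xander (knave) says "Grace is a knight" - this is FALSE (a lie) because Grace is a knave.
- Noah (knight) says "At least one of us is a knight" - this is TRUE because Noah and Rose are knights.
- Rose (knight) says "Grace is a knave" - this is TRUE because Grace is a knave.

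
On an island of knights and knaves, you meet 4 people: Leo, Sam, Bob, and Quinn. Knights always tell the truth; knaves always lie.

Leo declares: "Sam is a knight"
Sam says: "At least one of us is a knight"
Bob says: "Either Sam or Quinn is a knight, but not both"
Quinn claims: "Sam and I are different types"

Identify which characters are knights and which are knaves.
Leo is a knave.
Sam is a knave.
Bob is a knave.
Quinn is a knave.

Verification:
- Leo (knave) says "Sam is a knight" - this is FALSE (a lie) because Sam is a knave.
- Sam (knave) says "At least one of us is a knight" - this is FALSE (a lie) because no one is a knight.
- Bob (knave) says "Either Sam or Quinn is a knight, but not both" - this is FALSE (a lie) because Sam is a knave and Quinn is a knave.
- Quinn (knave) says "Sam and I are different types" - this is FALSE (a lie) because Quinn is a knave and Sam is a knave.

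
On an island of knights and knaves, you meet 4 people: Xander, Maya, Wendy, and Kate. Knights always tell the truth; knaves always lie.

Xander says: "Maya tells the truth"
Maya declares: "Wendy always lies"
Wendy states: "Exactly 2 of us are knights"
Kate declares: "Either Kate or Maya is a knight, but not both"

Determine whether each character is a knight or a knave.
Xander is a knave.
Maya is a knave.
Wendy is a knight.
Kate is a knight.

Verification:
- Xander (knave) says "Maya tells the truth" - this is FALSE (a lie) because Maya is a knave.
- Maya (knave) says "Wendy always lies" - this is FALSE (a lie) because Wendy is a knight.
- Wendy (knight) says "Exactly 2 of us are knights" - this is TRUE because there are 2 knights.
- Kate (knight) says "Either Kate or Maya is a knight, but not both" - this is TRUE because Kate is a knight and Maya is a knave.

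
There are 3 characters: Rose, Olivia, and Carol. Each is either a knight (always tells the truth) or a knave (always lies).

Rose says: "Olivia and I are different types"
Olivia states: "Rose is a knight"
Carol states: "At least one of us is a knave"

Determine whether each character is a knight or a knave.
Rose is a knave.
Olivia is a knave.
Carol is a knight.

Verification:
- Rose (knave) says "Olivia and I are different types" - this is FALSE (a lie) because Rose is a knave and Olivia is a knave.
- Olivia (knave) says "Rose is a knight" - this is FALSE (a lie) because Rose is a knave.
- Carol (knight) says "At least one of us is a knave" - this is TRUE because Rose and Olivia are knaves.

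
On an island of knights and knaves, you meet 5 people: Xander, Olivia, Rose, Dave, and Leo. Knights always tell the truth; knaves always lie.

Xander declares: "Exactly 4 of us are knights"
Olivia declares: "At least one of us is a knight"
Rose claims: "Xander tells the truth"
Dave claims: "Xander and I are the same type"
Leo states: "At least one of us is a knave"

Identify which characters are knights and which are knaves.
Xander is a knight.
Olivia is a knight.
Rose is a knight.
Dave is a knave.
Leo is a knight.

Verification:
- Xander (knight) says "Exactly 4 of us are knights" - this is TRUE because there are 4 knights.
- Olivia (knight) says "At least one of us is a knight" - this is TRUE because Xander, Olivia, Rose, and Leo are knights.
- Rose (knight) says "Xander tells the truth" - this is TRUE because Xander is a knight.
- Dave (knave) says "Xander and I are the same type" - this is FALSE (a lie) because Dave is a knave and Xander is a knight.
- Leo (knight) says "At least one of us is a knave" - this is TRUE because Dave is a knave.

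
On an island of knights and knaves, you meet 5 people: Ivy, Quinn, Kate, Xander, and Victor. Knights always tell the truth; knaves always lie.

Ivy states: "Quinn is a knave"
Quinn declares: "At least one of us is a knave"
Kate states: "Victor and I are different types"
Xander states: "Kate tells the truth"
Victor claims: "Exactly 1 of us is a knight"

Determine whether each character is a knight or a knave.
Ivy is a knave.
Quinn is a knight.
Kate is a knight.
Xander is a knight.
Victor is a knave.

Verification:
- Ivy (knave) says "Quinn is a knave" - this is FALSE (a lie) because Quinn is a knight.
- Quinn (knight) says "At least one of us is a knave" - this is TRUE because Ivy and Victor are knaves.
- Kate (knight) says "Victor and I are different types" - this is TRUE because Kate is a knight and Victor is a knave.
- Xander (knight) says "Kate tells the truth" - this is TRUE because Kate is a knight.
- Victor (knave) says "Exactly 1 of us is a knight" - this is FALSE (a lie) because there are 3 knights.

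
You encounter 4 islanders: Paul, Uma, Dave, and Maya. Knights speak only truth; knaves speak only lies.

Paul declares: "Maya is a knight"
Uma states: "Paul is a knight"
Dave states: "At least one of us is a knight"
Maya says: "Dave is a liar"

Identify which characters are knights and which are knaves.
Paul is a knave.
Uma is a knave.
Dave is a knight.
Maya is a knave.

Verification:
- Paul (knave) says "Maya is a knight" - this is FALSE (a lie) because Maya is a knave.
- Uma (knave) says "Paul is a knight" - this is FALSE (a lie) because Paul is a knave.
- Dave (knight) says "At least one of us is a knight" - this is TRUE because Dave is a knight.
- Maya (knave) says "Dave is a liar" - this is FALSE (a lie) because Dave is a knight.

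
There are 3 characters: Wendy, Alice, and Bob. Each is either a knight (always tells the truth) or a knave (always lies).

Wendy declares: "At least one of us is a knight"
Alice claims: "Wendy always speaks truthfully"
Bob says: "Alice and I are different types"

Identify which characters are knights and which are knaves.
Wendy is a knave.
Alice is a knave.
Bob is a knave.

Verification:
- Wendy (knave) says "At least one of us is a knight" - this is FALSE (a lie) because no one is a knight.
- Alice (knave) says "Wendy always speaks truthfully" - this is FALSE (a lie) because Wendy is a knave.
- Bob (knave) says "Alice and I are different types" - this is FALSE (a lie) because Bob is a knave and Alice is a knave.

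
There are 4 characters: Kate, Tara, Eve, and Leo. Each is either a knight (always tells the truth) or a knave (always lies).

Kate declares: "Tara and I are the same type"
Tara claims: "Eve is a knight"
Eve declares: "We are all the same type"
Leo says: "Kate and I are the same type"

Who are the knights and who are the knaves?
Kate is a knight.
Tara is a knight.
Eve is a knight.
Leo is a knight.

Verification:
- Kate (knight) says "Tara and I are the same type" - this is TRUE because Kate is a knight and Tara is a knight.
- Tara (knight) says "Eve is a knight" - this is TRUE because Eve is a knight.
- Eve (knight) says "We are all the same type" - this is TRUE because Kate, Tara, Eve, and Leo are knights.
- Leo (knight) says "Kate and I are the same type" - this is TRUE because Leo is a knight and Kate is a knight.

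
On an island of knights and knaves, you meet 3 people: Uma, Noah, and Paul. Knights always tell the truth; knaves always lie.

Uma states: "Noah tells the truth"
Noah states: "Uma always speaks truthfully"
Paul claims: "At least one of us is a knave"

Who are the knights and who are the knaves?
Uma is a knave.
Noah is a knave.
Paul is a knight.

Verification:
- Uma (knave) says "Noah tells the truth" - this is FALSE (a lie) because Noah is a knave.
- Noah (knave) says "Uma always speaks truthfully" - this is FALSE (a lie) because Uma is a knave.
- Paul (knight) says "At least one of us is a knave" - this is TRUE because Uma and Noah are knaves.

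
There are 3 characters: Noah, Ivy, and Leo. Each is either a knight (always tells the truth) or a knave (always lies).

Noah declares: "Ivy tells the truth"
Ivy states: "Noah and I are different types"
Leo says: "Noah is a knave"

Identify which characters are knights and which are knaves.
Noah is a knave.
Ivy is a knave.
Leo is a knight.

Verification:
- Noah (knave) says "Ivy tells the truth" - this is FALSE (a lie) because Ivy is a knave.
- Ivy (knave) says "Noah and I are different types" - this is FALSE (a lie) because Ivy is a knave and Noah is a knave.
- Leo (knight) says "Noah is a knave" - this is TRUE because Noah is a knave.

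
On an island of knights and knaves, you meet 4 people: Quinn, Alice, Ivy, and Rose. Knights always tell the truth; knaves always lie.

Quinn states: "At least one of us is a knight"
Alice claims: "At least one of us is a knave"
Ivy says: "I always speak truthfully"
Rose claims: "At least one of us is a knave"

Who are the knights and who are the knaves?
Quinn is a knight.
Alice is a knight.
Ivy is a knave.
Rose is a knight.

Verification:
- Quinn (knight) says "At least one of us is a knight" - this is TRUE because Quinn, Alice, and Rose are knights.
- Alice (knight) says "At least one of us is a knave" - this is TRUE because Ivy is a knave.
- Ivy (knave) says "I always speak truthfully" - this is FALSE (a lie) because Ivy is a knave.
- Rose (knight) says "At least one of us is a knave" - this is TRUE because Ivy is a knave.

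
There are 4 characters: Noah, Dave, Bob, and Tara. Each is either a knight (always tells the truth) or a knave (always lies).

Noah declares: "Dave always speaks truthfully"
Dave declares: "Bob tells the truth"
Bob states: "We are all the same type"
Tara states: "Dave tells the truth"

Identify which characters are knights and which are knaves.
Noah is a knight.
Dave is a knight.
Bob is a knight.
Tara is a knight.

Verification:
- Noah (knight) says "Dave always speaks truthfully" - this is TRUE because Dave is a knight.
- Dave (knight) says "Bob tells the truth" - this is TRUE because Bob is a knight.
- Bob (knight) says "We are all the same type" - this is TRUE because Noah, Dave, Bob, and Tara are knights.
- Tara (knight) says "Dave tells the truth" - this is TRUE because Dave is a knight.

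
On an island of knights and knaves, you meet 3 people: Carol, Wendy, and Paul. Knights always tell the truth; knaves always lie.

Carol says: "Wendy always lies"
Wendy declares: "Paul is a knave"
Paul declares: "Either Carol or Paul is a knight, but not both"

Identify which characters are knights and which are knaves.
Carol is a knave.
Wendy is a knight.
Paul is a knave.

Verification:
- Carol (knave) says "Wendy always lies" - this is FALSE (a lie) because Wendy is a knight.
- Wendy (knight) says "Paul is a knave" - this is TRUE because Paul is a knave.
- Paul (knave) says "Either Carol or Paul is a knight, but not both" - this is FALSE (a lie) because Carol is a knave and Paul is a knave.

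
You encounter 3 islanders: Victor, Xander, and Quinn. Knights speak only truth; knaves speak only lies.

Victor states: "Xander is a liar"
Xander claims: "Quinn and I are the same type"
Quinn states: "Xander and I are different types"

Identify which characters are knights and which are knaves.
Victor is a knight.
Xander is a knave.
Quinn is a knight.

Verification:
- Victor (knight) says "Xander is a liar" - this is TRUE because Xander is a knave.
- Xander (knave) says "Quinn and I are the same type" - this is FALSE (a lie) because Xander is a knave and Quinn is a knight.
- Quinn (knight) says "Xander and I are different types" - this is TRUE because Quinn is a knight and Xander is a knave.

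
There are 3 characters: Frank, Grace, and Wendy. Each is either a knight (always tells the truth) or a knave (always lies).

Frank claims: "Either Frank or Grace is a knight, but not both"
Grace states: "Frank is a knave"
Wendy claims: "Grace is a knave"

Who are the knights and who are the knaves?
Frank is a knight.
Grace is a knave.
Wendy is a knight.

Verification:
- Frank (knight) says "Either Frank or Grace is a knight, but not both" - this is TRUE because Frank is a knight and Grace is a knave.
- Grace (knave) says "Frank is a knave" - this is FALSE (a lie) because Frank is a knight.
- Wendy (knight) says "Grace is a knave" - this is TRUE because Grace is a knave.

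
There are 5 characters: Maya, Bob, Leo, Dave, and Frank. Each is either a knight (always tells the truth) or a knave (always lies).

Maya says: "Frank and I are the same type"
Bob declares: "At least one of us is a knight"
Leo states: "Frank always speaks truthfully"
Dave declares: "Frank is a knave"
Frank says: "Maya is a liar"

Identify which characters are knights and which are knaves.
Maya is a knave.
Bob is a knight.
Leo is a knight.
Dave is a knave.
Frank is a knight.

Verification:
- Maya (knave) says "Frank and I are the same type" - this is FALSE (a lie) because Maya is a knave and Frank is a knight.
- Bob (knight) says "At least one of us is a knight" - this is TRUE because Bob, Leo, and Frank are knights.
- Leo (knight) says "Frank always speaks truthfully" - this is TRUE because Frank is a knight.
- Dave (knave) says "Frank is a knave" - this is FALSE (a lie) because Frank is a knight.
- Frank (knight) says "Maya is a liar" - this is TRUE because Maya is a knave.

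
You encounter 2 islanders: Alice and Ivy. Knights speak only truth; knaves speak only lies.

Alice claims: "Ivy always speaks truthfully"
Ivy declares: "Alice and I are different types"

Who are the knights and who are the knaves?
Alice is a knave.
Ivy is a knave.

Verification:
- Alice (knave) says "Ivy always speaks truthfully" - this is FALSE (a lie) because Ivy is a knave.
- Ivy (knave) says "Alice and I are different types" - this is FALSE (a lie) because Ivy is a knave and Alice is a knave.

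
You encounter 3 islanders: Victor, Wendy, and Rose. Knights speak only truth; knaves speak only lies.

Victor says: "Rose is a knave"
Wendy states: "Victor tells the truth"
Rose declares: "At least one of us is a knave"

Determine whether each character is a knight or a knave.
Victor is a knave.
Wendy is a knave.
Rose is a knight.

Verification:
- Victor (knave) says "Rose is a knave" - this is FALSE (a lie) because Rose is a knight.
- Wendy (knave) says "Victor tells the truth" - this is FALSE (a lie) because Victor is a knave.
- Rose (knight) says "At least one of us is a knave" - this is TRUE because Victor and Wendy are knaves.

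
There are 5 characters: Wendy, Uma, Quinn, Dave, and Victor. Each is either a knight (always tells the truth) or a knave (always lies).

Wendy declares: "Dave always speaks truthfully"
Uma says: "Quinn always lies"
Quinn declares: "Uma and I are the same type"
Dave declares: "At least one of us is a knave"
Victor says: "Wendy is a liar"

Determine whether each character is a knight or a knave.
Wendy is a knight.
Uma is a knight.
Quinn is a knave.
Dave is a knight.
Victor is a knave.

Verification:
- Wendy (knight) says "Dave always speaks truthfully" - this is TRUE because Dave is a knight.
- Uma (knight) says "Quinn always lies" - this is TRUE because Quinn is a knave.
- Quinn (knave) says "Uma and I are the same type" - this is FALSE (a lie) because Quinn is a knave and Uma is a knight.
- Dave (knight) says "At least one of us is a knave" - this is TRUE because Quinn and Victor are knaves.
- Victor (knave) says "Wendy is a liar" - this is FALSE (a lie) because Wendy is a knight.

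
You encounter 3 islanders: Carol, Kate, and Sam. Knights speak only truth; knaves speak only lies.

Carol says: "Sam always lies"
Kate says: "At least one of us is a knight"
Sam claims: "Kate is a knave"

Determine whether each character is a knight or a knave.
Carol is a knight.
Kate is a knight.
Sam is a knave.

Verification:
- Carol (knight) says "Sam always lies" - this is TRUE because Sam is a knave.
- Kate (knight) says "At least one of us is a knight" - this is TRUE because Carol and Kate are knights.
- Sam (knave) says "Kate is a knave" - this is FALSE (a lie) because Kate is a knight.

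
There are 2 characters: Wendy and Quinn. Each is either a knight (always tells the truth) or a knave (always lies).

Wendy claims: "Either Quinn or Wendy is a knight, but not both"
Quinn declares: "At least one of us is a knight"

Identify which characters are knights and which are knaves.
Wendy is a knave.
Quinn is a knave.

Verification:
- Wendy (knave) says "Either Quinn or Wendy is a knight, but not both" - this is FALSE (a lie) because Quinn is a knave and Wendy is a knave.
- Quinn (knave) says "At least one of us is a knight" - this is FALSE (a lie) because no one is a knight.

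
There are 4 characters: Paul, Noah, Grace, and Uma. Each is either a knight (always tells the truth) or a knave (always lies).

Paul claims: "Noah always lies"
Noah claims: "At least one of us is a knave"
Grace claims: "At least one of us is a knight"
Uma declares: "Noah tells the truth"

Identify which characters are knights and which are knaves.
Paul is a knave.
Noah is a knight.
Grace is a knight.
Uma is a knight.

Verification:
- Paul (knave) says "Noah always lies" - this is FALSE (a lie) because Noah is a knight.
- Noah (knight) says "At least one of us is a knave" - this is TRUE because Paul is a knave.
- Grace (knight) says "At least one of us is a knight" - this is TRUE because Noah, Grace, and Uma are knights.
- Uma (knight) says "Noah tells the truth" - this is TRUE because Noah is a knight.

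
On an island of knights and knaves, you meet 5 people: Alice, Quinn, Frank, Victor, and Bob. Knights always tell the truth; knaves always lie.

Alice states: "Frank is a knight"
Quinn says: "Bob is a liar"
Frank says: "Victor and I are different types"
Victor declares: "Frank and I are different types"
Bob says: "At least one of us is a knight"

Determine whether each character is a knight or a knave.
Alice is a knave.
Quinn is a knave.
Frank is a knave.
Victor is a knave.
Bob is a knight.

Verification:
- Alice (knave) says "Frank is a knight" - this is FALSE (a lie) because Frank is a knave.
- Quinn (knave) says "Bob is a liar" - this is FALSE (a lie) because Bob is a knight.
- Frank (knave) says "Victor and I are different types" - this is FALSE (a lie) because Frank is a knave and Victor is a knave.
- Victor (knave) says "Frank and I are different types" - this is FALSE (a lie) because Victor is a knave and Frank is a knave.
- Bob (knight) says "At least one of us is a knight" - this is TRUE because Bob is a knight.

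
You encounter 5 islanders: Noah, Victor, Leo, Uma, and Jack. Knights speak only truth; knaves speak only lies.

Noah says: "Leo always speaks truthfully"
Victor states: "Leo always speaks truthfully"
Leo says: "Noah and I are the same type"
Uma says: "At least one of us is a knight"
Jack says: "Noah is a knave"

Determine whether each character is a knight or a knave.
Noah is a knight.
Victor is a knight.
Leo is a knight.
Uma is a knight.
Jack is a knave.

Verification:
- Noah (knight) says "Leo always speaks truthfully" - this is TRUE because Leo is a knight.
- Victor (knight) says "Leo always speaks truthfully" - this is TRUE because Leo is a knight.
- Leo (knight) says "Noah and I are the same type" - this is TRUE because Leo is a knight and Noah is a knight.
- Uma (knight) says "At least one of us is a knight" - this is TRUE because Noah, Victor, Leo, and Uma are knights.
- Jack (knave) says "Noah is a knave" - this is FALSE (a lie) because Noah is a knight.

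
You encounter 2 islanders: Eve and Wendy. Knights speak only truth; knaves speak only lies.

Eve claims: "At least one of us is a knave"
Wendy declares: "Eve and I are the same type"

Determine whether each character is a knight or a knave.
Eve is a knight.
Wendy is a knave.

Verification:
- Eve (knight) says "At least one of us is a knave" - this is TRUE because Wendy is a knave.
- Wendy (knave) says "Eve and I are the same type" - this is FALSE (a lie) because Wendy is a knave and Eve is a knight.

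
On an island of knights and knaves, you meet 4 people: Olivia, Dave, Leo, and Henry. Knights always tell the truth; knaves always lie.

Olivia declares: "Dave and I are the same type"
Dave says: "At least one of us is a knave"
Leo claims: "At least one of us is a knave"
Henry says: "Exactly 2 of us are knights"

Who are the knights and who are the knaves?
Olivia is a knight.
Dave is a knight.
Leo is a knight.
Henry is a knave.

Verification:
- Olivia (knight) says "Dave and I are the same type" - this is TRUE because Olivia is a knight and Dave is a knight.
- Dave (knight) says "At least one of us is a knave" - this is TRUE because Henry is a knave.
- Leo (knight) says "At least one of us is a knave" - this is TRUE because Henry is a knave.
- Henry (knave) says "Exactly 2 of us are knights" - this is FALSE (a lie) because there are 3 knights.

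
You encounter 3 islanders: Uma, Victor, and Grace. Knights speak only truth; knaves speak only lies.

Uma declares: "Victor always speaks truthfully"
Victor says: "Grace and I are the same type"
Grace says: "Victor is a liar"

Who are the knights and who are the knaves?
Uma is a knave.
Victor is a knave.
Grace is a knight.

Verification:
- Uma (knave) says "Victor always speaks truthfully" - this is FALSE (a lie) because Victor is a knave.
- Victor (knave) says "Grace and I are the same type" - this is FALSE (a lie) because Victor is a knave and Grace is a knight.
- Grace (knight) says "Victor is a liar" - this is TRUE because Victor is a knave.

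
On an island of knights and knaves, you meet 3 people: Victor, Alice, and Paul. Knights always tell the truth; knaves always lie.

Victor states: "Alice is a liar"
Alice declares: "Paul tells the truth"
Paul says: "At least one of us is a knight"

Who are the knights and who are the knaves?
Victor is a knave.
Alice is a knight.
Paul is a knight.

Verification:
- Victor (knave) says "Alice is a liar" - this is FALSE (a lie) because Alice is a knight.
- Alice (knight) says "Paul tells the truth" - this is TRUE because Paul is a knight.
- Paul (knight) says "At least one of us is a knight" - this is TRUE because Alice and Paul are knights.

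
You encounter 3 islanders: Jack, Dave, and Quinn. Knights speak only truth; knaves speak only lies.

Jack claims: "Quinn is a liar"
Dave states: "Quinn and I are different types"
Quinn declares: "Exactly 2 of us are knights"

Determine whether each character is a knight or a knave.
Jack is a knight.
Dave is a knave.
Quinn is a knave.

Verification:
- Jack (knight) says "Quinn is a liar" - this is TRUE because Quinn is a knave.
- Dave (knave) says "Quinn and I are different types" - this is FALSE (a lie) because Dave is a knave and Quinn is a knave.
- Quinn (knave) says "Exactly 2 of us are knights" - this is FALSE (a lie) because there are 1 knights.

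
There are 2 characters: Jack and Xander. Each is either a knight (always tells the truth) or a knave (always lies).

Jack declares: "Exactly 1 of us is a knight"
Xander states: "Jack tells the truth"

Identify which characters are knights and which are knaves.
Jack is a knave.
Xander is a knave.

Verification:
- Jack (knave) says "Exactly 1 of us is a knight" - this is FALSE (a lie) because there are 0 knights.
- Xander (knave) says "Jack tells the truth" - this is FALSE (a lie) because Jack is a knave.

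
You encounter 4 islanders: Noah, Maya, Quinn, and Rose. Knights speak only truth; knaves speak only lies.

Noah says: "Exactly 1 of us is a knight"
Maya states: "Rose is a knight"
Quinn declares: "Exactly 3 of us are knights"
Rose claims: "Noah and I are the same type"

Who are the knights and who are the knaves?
Noah is a knight.
Maya is a knave.
Quinn is a knave.
Rose is a knave.

Verification:
- Noah (knight) says "Exactly 1 of us is a knight" - this is TRUE because there are 1 knights.
- Maya (knave) says "Rose is a knight" - this is FALSE (a lie) because Rose is a knave.
- Quinn (knave) says "Exactly 3 of us are knights" - this is FALSE (a lie) because there are 1 knights.
- Rose (knave) says "Noah and I are the same type" - this is FALSE (a lie) because Rose is a knave and Noah is a knight.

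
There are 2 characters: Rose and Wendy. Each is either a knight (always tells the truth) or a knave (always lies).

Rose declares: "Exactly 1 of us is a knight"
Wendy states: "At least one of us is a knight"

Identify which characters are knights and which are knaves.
Rose is a knave.
Wendy is a knave.

Verification:
- Rose (knave) says "Exactly 1 of us is a knight" - this is FALSE (a lie) because there are 0 knights.
- Wendy (knave) says "At least one of us is a knight" - this is FALSE (a lie) because no one is a knight.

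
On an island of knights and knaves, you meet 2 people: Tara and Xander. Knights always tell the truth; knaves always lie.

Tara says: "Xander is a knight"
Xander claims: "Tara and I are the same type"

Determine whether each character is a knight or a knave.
Tara is a knight.
Xander is a knight.

Verification:
- Tara (knight) says "Xander is a knight" - this is TRUE because Xander is a knight.
- Xander (knight) says "Tara and I are the same type" - this is TRUE because Xander is a knight and Tara is a knight.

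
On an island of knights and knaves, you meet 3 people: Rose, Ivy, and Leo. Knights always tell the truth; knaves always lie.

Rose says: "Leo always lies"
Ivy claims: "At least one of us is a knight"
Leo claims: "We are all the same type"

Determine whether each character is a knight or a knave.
Rose is a knight.
Ivy is a knight.
Leo is a knave.

Verification:
- Rose (knight) says "Leo always lies" - this is TRUE because Leo is a knave.
- Ivy (knight) says "At least one of us is a knight" - this is TRUE because Rose and Ivy are knights.
- Leo (knave) says "We are all the same type" - this is FALSE (a lie) because Rose and Ivy are knights and Leo is a knave.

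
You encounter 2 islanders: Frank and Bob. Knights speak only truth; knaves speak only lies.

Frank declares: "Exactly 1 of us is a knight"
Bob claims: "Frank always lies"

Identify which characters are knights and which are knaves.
Frank is a knight.
Bob is a knave.

Verification:
- Frank (knight) says "Exactly 1 of us is a knight" - this is TRUE because there are 1 knights.
- Bob (knave) says "Frank always lies" - this is FALSE (a lie) because Frank is a knight.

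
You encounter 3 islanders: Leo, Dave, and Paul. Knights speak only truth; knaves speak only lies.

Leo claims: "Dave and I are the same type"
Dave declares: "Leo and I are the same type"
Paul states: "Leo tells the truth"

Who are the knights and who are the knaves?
Leo is a knight.
Dave is a knight.
Paul is a knight.

Verification:
- Leo (knight) says "Dave and I are the same type" - this is TRUE because Leo is a knight and Dave is a knight.
- Dave (knight) says "Leo and I are the same type" - this is TRUE because Dave is a knight and Leo is a knight.
- Paul (knight) says "Leo tells the truth" - this is TRUE because Leo is a knight.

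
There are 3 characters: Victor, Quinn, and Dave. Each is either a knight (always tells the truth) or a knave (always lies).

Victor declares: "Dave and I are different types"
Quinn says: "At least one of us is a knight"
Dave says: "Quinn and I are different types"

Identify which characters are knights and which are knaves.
Victor is a knave.
Quinn is a knave.
Dave is a knave.

Verification:
- Victor (knave) says "Dave and I are different types" - this is FALSE (a lie) because Victor is a knave and Dave is a knave.
- Quinn (knave) says "At least one of us is a knight" - this is FALSE (a lie) because no one is a knight.
- Dave (knave) says "Quinn and I are different types" - this is FALSE (a lie) because Dave is a knave and Quinn is a knave.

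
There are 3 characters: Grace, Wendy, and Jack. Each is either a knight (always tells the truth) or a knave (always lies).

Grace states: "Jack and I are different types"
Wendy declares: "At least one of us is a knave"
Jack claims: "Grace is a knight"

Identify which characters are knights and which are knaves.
Grace is a knave.
Wendy is a knight.
Jack is a knave.

Verification:
- Grace (knave) says "Jack and I are different types" - this is FALSE (a lie) because Grace is a knave and Jack is a knave.
- Wendy (knight) says "At least one of us is a knave" - this is TRUE because Grace and Jack are knaves.
- Jack (knave) says "Grace is a knight" - this is FALSE (a lie) because Grace is a knave.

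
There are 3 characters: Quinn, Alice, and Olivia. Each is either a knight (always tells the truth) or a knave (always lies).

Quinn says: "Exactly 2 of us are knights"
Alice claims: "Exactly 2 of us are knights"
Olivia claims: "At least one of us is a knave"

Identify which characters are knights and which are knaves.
Quinn is a knave.
Alice is a knave.
Olivia is a knight.

Verification:
- Quinn (knave) says "Exactly 2 of us are knights" - this is FALSE (a lie) because there are 1 knights.
- Alice (knave) says "Exactly 2 of us are knights" - this is FALSE (a lie) because there are 1 knights.
- Olivia (knight) says "At least one of us is a knave" - this is TRUE because Quinn and Alice are knaves.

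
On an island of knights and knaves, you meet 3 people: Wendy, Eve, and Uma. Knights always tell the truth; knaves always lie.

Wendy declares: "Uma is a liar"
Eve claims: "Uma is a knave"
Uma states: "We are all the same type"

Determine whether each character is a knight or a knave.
Wendy is a knight.
Eve is a knight.
Uma is a knave.

Verification:
- Wendy (knight) says "Uma is a liar" - this is TRUE because Uma is a knave.
- Eve (knight) says "Uma is a knave" - this is TRUE because Uma is a knave.
- Uma (knave) says "We are all the same type" - this is FALSE (a lie) because Wendy and Eve are knights and Uma is a knave.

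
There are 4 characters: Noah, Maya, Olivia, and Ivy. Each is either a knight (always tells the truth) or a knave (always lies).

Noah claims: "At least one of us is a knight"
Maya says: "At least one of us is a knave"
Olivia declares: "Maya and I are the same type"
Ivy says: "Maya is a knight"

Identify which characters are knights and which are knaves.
Noah is a knight.
Maya is a knight.
Olivia is a knave.
Ivy is a knight.

Verification:
- Noah (knight) says "At least one of us is a knight" - this is TRUE because Noah, Maya, and Ivy are knights.
- Maya (knight) says "At least one of us is a knave" - this is TRUE because Olivia is a knave.
- Olivia (knave) says "Maya and I are the same type" - this is FALSE (a lie) because Olivia is a knave and Maya is a knight.
- Ivy (knight) says "Maya is a knight" - this is TRUE because Maya is a knight.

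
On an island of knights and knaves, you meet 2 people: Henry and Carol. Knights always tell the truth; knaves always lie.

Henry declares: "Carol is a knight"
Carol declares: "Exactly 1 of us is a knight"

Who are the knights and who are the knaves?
Henry is a knave.
Carol is a knave.

Verification:
- Henry (knave) says "Carol is a knight" - this is FALSE (a lie) because Carol is a knave.
- Carol (knave) says "Exactly 1 of us is a knight" - this is FALSE (a lie) because there are 0 knights.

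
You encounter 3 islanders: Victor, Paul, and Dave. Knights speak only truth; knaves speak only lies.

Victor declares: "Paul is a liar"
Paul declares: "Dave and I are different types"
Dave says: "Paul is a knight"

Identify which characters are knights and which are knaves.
Victor is a knight.
Paul is a knave.
Dave is a knave.

Verification:
- Victor (knight) says "Paul is a liar" - this is TRUE because Paul is a knave.
- Paul (knave) says "Dave and I are different types" - this is FALSE (a lie) because Paul is a knave and Dave is a knave.
- Dave (knave) says "Paul is a knight" - this is FALSE (a lie) because Paul is a knave.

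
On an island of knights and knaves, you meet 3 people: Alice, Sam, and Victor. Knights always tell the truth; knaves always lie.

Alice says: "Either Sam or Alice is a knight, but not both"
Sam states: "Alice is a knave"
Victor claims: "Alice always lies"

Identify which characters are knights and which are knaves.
Alice is a knight.
Sam is a knave.
Victor is a knave.

Verification:
- Alice (knight) says "Either Sam or Alice is a knight, but not both" - this is TRUE because Sam is a knave and Alice is a knight.
- Sam (knave) says "Alice is a knave" - this is FALSE (a lie) because Alice is a knight.
- Victor (knave) says "Alice always lies" - this is FALSE (a lie) because Alice is a knight.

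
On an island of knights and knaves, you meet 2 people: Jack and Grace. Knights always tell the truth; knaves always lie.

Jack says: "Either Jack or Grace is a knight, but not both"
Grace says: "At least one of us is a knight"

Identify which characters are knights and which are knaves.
Jack is a knave.
Grace is a knave.

Verification:
- Jack (knave) says "Either Jack or Grace is a knight, but not both" - this is FALSE (a lie) because Jack is a knave and Grace is a knave.
- Grace (knave) says "At least one of us is a knight" - this is FALSE (a lie) because no one is a knight.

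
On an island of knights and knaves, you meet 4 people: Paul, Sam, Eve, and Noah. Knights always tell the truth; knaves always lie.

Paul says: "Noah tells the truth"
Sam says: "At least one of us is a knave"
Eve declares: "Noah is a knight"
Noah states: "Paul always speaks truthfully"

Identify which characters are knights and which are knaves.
Paul is a knave.
Sam is a knight.
Eve is a knave.
Noah is a knave.

Verification:
- Paul (knave) says "Noah tells the truth" - this is FALSE (a lie) because Noah is a knave.
- Sam (knight) says "At least one of us is a knave" - this is TRUE because Paul, Eve, and Noah are knaves.
- Eve (knave) says "Noah is a knight" - this is FALSE (a lie) because Noah is a knave.
- Noah (knave) says "Paul always speaks truthfully" - this is FALSE (a lie) because Paul is a knave.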